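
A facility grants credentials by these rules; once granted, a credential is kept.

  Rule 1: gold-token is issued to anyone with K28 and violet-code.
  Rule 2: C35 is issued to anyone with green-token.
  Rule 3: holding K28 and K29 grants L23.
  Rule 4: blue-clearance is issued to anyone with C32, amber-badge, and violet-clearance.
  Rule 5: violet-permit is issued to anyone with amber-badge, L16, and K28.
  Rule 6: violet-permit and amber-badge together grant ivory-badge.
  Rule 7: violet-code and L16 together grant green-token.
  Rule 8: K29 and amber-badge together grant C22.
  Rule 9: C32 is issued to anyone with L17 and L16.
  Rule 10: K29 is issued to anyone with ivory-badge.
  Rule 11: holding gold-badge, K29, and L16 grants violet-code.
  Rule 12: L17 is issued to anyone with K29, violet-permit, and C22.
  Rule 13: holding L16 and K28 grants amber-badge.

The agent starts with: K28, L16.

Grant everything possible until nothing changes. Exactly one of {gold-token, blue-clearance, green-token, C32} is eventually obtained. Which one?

C32

Holding L16 and K28 grants amber-badge (Rule 13).
Holding amber-badge, L16, and K28 grants violet-permit (Rule 5).
Holding violet-permit and amber-badge grants ivory-badge (Rule 6).
Holding ivory-badge grants K29 (Rule 10).
Holding K29 and amber-badge grants C22 (Rule 8).
Holding K29, violet-permit, and C22 grants L17 (Rule 12).
Holding L17 and L16 grants C32 (Rule 9).
gold-token would need K28 and violet-code (Rule 1), but violet-code is never granted. blue-clearance would need C32, amber-badge, and violet-clearance (Rule 4), but violet-clearance is never granted. green-token would need violet-code and L16 (Rule 7), but violet-code is never granted.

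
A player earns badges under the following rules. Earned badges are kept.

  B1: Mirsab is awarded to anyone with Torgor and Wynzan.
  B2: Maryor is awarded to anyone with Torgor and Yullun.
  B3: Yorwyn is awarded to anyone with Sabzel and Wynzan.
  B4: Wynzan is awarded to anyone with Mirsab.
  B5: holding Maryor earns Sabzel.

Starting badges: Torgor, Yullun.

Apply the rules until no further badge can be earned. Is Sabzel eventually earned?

With Torgor and Yullun, Maryor is earned (B2).
With Maryor, Sabzel is earned (B5).

Yes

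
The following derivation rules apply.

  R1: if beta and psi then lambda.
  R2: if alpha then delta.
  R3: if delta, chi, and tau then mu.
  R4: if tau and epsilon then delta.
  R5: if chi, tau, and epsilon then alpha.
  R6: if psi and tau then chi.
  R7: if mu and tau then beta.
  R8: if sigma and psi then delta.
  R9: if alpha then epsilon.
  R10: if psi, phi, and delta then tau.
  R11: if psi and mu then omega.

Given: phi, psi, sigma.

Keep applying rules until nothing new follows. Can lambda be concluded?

sigma and psi hold, so delta follows (R8).
psi, phi, and delta hold, so tau follows (R10).
From psi and tau, R6 gives chi.
From delta, chi, and tau, R3 gives mu.
From mu and tau, R7 gives beta.
From beta and psi, R1 gives lambda.

Yes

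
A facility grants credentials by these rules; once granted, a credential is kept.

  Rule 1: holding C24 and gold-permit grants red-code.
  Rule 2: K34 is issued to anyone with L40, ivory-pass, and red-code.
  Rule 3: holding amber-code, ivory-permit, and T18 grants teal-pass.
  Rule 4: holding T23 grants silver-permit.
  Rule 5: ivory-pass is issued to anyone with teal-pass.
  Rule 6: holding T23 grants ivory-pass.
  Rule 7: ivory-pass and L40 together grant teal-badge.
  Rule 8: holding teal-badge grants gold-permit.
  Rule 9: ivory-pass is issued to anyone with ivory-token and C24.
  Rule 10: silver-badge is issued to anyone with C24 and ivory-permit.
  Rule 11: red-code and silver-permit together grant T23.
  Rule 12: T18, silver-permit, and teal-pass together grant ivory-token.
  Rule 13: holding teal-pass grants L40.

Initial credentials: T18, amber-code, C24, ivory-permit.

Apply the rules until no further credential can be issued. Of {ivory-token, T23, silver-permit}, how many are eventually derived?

0

ivory-token would need T18, silver-permit, and teal-pass (Rule 12), but silver-permit is never granted.
T23 would need red-code and silver-permit (Rule 11), but silver-permit is never granted.
silver-permit would need T23 (Rule 4), but T23 is never granted.
None of the 3 are reached.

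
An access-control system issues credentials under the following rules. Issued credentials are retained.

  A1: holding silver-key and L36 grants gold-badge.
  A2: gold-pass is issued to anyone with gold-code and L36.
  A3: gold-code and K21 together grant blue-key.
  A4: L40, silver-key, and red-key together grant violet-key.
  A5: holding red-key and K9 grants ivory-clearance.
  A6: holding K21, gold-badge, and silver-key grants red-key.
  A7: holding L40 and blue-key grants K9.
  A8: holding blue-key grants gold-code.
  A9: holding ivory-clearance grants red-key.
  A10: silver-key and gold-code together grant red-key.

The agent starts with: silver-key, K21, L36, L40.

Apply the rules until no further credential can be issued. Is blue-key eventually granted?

blue-key would need gold-code and K21 (A3), but gold-code is never granted.

No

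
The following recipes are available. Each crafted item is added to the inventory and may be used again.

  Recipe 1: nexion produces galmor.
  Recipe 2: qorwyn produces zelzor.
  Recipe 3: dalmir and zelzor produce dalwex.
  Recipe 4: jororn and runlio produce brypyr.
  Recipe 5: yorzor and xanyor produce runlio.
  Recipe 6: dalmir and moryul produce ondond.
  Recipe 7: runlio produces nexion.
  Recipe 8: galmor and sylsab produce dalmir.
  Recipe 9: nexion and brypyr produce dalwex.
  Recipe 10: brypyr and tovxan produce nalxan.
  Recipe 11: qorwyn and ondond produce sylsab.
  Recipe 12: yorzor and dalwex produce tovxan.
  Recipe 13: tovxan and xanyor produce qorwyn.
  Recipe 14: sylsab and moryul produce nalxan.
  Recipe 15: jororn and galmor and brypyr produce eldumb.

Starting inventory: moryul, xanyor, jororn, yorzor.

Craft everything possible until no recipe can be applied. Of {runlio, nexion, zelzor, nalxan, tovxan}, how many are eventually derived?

yorzor and xanyor → runlio (Recipe 5).
jororn and runlio → brypyr (Recipe 4).
Using Recipe 7, runlio makes nexion.
Using Recipe 9, nexion and brypyr make dalwex.
yorzor and dalwex → tovxan (Recipe 12).
brypyr and tovxan → nalxan (Recipe 10).
Using Recipe 13, tovxan and xanyor make qorwyn.
qorwyn → zelzor (Recipe 2).
runlio: reached.
nexion: reached.
zelzor: reached.
nalxan: reached.
tovxan: reached.
All 5 are reached.

5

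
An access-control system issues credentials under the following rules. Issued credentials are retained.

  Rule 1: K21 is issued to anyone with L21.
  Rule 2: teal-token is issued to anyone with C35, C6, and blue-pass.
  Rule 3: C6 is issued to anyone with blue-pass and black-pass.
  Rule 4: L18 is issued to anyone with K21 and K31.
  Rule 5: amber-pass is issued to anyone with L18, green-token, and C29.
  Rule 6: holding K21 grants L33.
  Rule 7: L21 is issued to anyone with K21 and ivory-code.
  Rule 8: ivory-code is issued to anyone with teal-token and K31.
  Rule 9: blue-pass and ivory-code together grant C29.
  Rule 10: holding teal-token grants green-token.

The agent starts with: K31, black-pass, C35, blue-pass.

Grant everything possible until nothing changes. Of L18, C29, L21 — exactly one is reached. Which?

C29

Holding blue-pass and black-pass grants C6 (Rule 3).
Holding C35, C6, and blue-pass grants teal-token (Rule 2).
Holding teal-token and K31 grants ivory-code (Rule 8).
Holding blue-pass and ivory-code grants C29 (Rule 9).
L18 would need K21 and K31 (Rule 4), but K21 is never granted. L21 would need K21 and ivory-code (Rule 7), but K21 is never granted.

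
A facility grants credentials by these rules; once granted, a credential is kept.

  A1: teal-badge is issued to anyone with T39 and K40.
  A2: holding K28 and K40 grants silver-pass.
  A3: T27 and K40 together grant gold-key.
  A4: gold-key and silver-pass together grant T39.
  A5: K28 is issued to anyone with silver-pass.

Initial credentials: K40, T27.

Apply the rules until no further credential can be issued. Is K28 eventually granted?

K28 would need silver-pass (A5), but silver-pass is never granted.

No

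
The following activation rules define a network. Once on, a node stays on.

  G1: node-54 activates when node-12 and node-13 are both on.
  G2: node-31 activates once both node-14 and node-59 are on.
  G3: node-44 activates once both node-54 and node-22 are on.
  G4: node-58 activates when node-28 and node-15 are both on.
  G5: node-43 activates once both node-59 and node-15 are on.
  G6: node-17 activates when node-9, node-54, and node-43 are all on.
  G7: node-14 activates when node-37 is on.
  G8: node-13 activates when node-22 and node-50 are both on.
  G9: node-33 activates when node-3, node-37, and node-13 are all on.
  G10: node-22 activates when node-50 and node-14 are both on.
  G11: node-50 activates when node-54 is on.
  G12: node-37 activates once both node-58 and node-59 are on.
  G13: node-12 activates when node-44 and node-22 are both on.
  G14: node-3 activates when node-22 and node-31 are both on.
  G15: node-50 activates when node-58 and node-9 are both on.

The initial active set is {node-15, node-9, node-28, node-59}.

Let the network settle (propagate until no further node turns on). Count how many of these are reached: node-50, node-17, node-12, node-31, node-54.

2

node-28 and node-15 are on, so node-58 activates (G4).
G15: node-58 and node-9 on → node-50 on.
G12: node-58 and node-59 on → node-37 on.
G7: node-37 on → node-14 on.
G2: node-14 and node-59 on → node-31 on.
node-50: reached.
node-17 would need node-9, node-54, and node-43 (G6), but node-54 never turns on.
node-12 would need node-44 and node-22 (G13), but node-44 never turns on.
node-31: reached.
node-54 would need node-12 and node-13 (G1), but node-12 never turns on.
Reached: node-50 and node-31 — 2 of the 5.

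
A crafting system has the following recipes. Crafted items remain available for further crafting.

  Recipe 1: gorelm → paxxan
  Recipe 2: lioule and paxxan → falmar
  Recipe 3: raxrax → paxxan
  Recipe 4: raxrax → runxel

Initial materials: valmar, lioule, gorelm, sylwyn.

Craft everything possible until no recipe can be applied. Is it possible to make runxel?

No

runxel would need raxrax (Recipe 4), but raxrax is never obtained.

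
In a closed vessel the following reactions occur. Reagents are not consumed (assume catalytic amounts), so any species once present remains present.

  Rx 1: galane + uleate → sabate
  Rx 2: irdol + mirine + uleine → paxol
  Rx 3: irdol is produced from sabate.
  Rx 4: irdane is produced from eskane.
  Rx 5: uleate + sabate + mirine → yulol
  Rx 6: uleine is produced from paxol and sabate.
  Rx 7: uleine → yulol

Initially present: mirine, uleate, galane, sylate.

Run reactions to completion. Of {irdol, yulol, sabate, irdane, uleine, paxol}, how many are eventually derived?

galane and uleate present → sabate forms (Rx 1).
uleate, sabate, and mirine present → yulol forms (Rx 5).
sabate present → irdol forms (Rx 3).
irdol: reached.
yulol: reached.
sabate: reached.
irdane would need eskane (Rx 4), but eskane never forms.
uleine would need paxol and sabate (Rx 6), but paxol never forms.
paxol would need irdol, mirine, and uleine (Rx 2), but uleine never forms.
Reached: irdol, yulol, and sabate — 3 of the 6.

3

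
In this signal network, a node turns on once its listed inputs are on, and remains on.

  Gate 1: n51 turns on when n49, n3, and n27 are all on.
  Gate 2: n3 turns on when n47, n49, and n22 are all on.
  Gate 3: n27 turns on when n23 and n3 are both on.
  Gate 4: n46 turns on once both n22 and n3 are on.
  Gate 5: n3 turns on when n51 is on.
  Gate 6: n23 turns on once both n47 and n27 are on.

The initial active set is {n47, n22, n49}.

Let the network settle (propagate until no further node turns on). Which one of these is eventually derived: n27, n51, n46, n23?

n46

Gate 2: n47, n49, and n22 on → n3 on.
n22 and n3 are on, so n46 turns on (Gate 4).
n27 would need n23 and n3 (Gate 3), but n23 never turns on. n51 would need n49, n3, and n27 (Gate 1), but n27 never turns on. n23 would need n47 and n27 (Gate 6), but n27 never turns on.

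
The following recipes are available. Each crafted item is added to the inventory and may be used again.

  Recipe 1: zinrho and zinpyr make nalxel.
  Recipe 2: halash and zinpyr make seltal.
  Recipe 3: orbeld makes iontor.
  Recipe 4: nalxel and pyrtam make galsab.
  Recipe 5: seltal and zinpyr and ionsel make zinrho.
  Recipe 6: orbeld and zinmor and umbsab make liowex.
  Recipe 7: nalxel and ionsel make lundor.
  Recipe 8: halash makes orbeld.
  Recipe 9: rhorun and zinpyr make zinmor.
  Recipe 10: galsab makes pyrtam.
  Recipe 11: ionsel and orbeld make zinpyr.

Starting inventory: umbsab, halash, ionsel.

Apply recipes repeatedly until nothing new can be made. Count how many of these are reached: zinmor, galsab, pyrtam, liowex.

zinmor would need rhorun and zinpyr (Recipe 9), but rhorun is never obtained.
galsab would need nalxel and pyrtam (Recipe 4), but pyrtam is never obtained.
pyrtam would need galsab (Recipe 10), but galsab is never obtained.
liowex would need orbeld, zinmor, and umbsab (Recipe 6), but zinmor is never obtained.
None of the 4 are reached.

0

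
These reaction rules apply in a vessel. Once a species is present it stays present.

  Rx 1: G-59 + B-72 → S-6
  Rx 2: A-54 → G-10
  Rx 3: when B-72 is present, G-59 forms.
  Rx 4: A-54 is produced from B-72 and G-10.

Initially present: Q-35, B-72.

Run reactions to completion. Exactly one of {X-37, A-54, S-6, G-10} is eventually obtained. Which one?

S-6

B-72 present → G-59 forms (Rx 3).
G-59 and B-72 present → S-6 forms (Rx 1).
A-54 would need B-72 and G-10 (Rx 4), but G-10 never forms. No rule produces X-37, and it is not given. G-10 would need A-54 (Rx 2), but A-54 never forms.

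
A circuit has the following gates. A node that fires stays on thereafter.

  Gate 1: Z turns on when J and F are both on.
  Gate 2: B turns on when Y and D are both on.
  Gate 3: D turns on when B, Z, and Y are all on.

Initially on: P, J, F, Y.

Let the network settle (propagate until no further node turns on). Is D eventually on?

No

D would need B, Z, and Y (Gate 3), but B never turns on.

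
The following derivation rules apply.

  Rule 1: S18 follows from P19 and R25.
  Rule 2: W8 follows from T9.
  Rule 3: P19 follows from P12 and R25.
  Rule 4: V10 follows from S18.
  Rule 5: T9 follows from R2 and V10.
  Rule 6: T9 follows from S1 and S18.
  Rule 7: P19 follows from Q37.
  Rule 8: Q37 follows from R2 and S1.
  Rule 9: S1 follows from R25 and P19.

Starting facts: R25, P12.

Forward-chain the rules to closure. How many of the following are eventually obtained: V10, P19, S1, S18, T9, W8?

6

From P12 and R25, Rule 3 gives P19.
From P19 and R25, Rule 1 gives S18.
R25 and P19 hold, so S1 follows (Rule 9).
From S1 and S18, Rule 6 gives T9.
From S18, Rule 4 gives V10.
From T9, Rule 2 gives W8.
V10: reached.
P19: reached.
S1: reached.
S18: reached.
T9: reached.
W8: reached.
All 6 are reached.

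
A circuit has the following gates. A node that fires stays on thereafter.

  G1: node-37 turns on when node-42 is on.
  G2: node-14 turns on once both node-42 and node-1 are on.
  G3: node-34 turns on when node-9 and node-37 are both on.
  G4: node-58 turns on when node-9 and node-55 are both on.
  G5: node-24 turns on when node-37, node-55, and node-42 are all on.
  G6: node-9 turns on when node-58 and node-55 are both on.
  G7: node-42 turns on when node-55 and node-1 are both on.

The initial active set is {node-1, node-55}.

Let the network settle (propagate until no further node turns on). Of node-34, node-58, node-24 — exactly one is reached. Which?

node-55 and node-1 are on, so node-42 turns on (G7).
node-42 is on, so node-37 turns on (G1).
G5: node-37, node-55, and node-42 on → node-24 on.
node-34 would need node-9 and node-37 (G3), but node-9 never turns on. node-58 would need node-9 and node-55 (G4), but node-9 never turns on.

node-24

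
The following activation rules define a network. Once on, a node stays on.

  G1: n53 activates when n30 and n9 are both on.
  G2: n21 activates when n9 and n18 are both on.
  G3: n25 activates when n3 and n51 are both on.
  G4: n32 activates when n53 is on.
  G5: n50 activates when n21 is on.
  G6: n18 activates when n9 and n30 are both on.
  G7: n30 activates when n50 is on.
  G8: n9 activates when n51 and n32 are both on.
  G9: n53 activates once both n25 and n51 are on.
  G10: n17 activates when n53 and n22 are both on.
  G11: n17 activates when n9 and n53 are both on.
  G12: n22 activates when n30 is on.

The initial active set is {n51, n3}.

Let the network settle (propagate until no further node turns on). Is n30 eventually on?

n30 would need n50 (G7), but n50 never turns on.

No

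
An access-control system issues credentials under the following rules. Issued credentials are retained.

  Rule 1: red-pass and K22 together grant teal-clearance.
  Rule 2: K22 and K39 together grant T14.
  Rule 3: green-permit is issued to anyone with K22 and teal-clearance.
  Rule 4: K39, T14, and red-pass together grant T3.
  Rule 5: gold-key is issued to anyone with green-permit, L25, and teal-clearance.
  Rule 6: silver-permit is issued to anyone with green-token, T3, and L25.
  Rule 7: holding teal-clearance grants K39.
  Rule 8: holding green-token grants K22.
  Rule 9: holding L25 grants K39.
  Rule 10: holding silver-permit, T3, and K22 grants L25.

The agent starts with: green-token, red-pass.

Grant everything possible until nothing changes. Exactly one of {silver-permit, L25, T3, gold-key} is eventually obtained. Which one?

Holding green-token grants K22 (Rule 8).
Holding red-pass and K22 grants teal-clearance (Rule 1).
Holding teal-clearance grants K39 (Rule 7).
Holding K22 and K39 grants T14 (Rule 2).
Holding K39, T14, and red-pass grants T3 (Rule 4).
gold-key would need green-permit, L25, and teal-clearance (Rule 5), but L25 is never granted. silver-permit would need green-token, T3, and L25 (Rule 6), but L25 is never granted. L25 would need silver-permit, T3, and K22 (Rule 10), but silver-permit is never granted.

T3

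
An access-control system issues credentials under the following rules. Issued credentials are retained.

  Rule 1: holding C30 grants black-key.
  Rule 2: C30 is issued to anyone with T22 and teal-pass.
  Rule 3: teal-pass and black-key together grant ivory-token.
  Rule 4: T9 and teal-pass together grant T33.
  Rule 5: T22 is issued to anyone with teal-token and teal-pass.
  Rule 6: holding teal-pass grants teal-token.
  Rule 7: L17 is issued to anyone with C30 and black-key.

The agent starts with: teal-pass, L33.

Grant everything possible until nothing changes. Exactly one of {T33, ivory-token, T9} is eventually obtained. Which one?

Holding teal-pass grants teal-token (Rule 6).
Holding teal-token and teal-pass grants T22 (Rule 5).
Holding T22 and teal-pass grants C30 (Rule 2).
Holding C30 grants black-key (Rule 1).
Holding teal-pass and black-key grants ivory-token (Rule 3).
T33 would need T9 and teal-pass (Rule 4), but T9 is never granted. No rule produces T9, and it is not given.

ivory-token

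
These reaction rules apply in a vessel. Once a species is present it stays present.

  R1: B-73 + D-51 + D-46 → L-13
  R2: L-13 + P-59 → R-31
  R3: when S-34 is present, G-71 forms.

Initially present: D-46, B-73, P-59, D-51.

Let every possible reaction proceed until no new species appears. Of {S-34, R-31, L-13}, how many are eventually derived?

B-73, D-51, and D-46 present → L-13 forms (R1).
L-13 and P-59 present → R-31 forms (R2).
No rule produces S-34, and it is not given.
R-31: reached.
L-13: reached.
Reached: R-31 and L-13 — 2 of the 3.

2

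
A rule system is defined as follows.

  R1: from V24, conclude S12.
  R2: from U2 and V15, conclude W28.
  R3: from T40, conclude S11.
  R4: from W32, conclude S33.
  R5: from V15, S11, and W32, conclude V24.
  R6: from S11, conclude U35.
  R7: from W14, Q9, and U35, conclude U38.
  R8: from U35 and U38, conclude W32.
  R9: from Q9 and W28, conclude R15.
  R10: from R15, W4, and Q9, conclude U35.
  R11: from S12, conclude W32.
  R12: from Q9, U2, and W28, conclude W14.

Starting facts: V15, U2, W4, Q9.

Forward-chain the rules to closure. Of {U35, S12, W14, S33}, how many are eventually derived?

From U2 and V15, R2 gives W28.
Q9 and W28 hold, so R15 follows (R9).
From Q9, U2, and W28, R12 gives W14.
From R15, W4, and Q9, R10 gives U35.
W14, Q9, and U35 hold, so U38 follows (R7).
From U35 and U38, R8 gives W32.
W32 holds, so S33 follows (R4).
U35: reached.
S12 would need V24 (R1), but V24 is never established.
W14: reached.
S33: reached.
Reached: U35, W14, and S33 — 3 of the 4.

3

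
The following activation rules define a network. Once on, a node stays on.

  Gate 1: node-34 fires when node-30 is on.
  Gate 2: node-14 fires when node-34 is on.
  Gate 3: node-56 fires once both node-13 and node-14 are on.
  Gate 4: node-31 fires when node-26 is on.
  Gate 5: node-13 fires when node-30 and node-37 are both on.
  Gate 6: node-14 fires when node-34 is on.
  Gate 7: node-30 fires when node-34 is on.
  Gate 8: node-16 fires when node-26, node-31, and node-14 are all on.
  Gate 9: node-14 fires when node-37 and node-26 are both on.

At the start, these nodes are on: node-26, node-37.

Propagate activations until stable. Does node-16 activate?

Yes

Gate 9: node-37 and node-26 on → node-14 on.
node-26 is on, so node-31 fires (Gate 4).
Gate 8: node-26, node-31, and node-14 on → node-16 on.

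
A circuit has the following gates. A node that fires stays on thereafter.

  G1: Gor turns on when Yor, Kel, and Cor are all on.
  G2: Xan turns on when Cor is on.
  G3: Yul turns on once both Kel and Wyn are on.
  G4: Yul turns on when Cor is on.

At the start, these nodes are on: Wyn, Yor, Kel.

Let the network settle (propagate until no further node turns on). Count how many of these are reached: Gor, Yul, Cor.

Kel and Wyn are on, so Yul turns on (G3).
Gor would need Yor, Kel, and Cor (G1), but Cor never turns on.
Yul: reached.
No rule produces Cor, and it is not given.
Reached: Yul — 1 of the 3.

1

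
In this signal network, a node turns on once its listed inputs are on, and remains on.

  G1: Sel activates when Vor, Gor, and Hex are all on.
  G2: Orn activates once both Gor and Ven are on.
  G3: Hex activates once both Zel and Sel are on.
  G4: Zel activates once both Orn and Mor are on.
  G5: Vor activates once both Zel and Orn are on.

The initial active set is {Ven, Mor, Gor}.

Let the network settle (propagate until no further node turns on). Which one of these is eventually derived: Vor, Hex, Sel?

G2: Gor and Ven on → Orn on.
Orn and Mor are on, so Zel activates (G4).
G5: Zel and Orn on → Vor on.
Sel would need Vor, Gor, and Hex (G1), but Hex never turns on. Hex would need Zel and Sel (G3), but Sel never turns on.

Vor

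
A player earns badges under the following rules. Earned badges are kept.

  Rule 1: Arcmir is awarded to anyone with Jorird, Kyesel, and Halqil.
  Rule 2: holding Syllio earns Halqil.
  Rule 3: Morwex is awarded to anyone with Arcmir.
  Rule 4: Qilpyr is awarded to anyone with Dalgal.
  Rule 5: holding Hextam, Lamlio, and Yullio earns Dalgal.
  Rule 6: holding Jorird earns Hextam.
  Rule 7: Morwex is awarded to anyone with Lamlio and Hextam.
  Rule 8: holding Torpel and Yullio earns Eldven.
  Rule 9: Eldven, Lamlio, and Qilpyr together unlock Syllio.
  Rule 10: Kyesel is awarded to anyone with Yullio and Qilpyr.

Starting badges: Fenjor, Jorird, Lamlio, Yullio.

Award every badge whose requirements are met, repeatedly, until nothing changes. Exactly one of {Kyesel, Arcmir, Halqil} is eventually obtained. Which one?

Kyesel

With Jorird, Hextam is earned (Rule 6).
With Hextam, Lamlio, and Yullio, Dalgal is earned (Rule 5).
With Dalgal, Qilpyr is earned (Rule 4).
With Yullio and Qilpyr, Kyesel is earned (Rule 10).
Arcmir would need Jorird, Kyesel, and Halqil (Rule 1), but Halqil is never earned. Halqil would need Syllio (Rule 2), but Syllio is never earned.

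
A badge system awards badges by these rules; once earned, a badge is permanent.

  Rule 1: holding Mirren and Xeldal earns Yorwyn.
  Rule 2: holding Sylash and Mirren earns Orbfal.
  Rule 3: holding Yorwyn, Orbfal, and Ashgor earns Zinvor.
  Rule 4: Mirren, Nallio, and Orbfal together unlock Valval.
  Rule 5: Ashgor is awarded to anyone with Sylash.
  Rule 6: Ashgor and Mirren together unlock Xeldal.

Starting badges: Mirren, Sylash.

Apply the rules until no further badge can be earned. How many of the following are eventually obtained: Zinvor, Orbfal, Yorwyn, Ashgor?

4

With Sylash and Mirren, Orbfal is earned (Rule 2).
With Sylash, Ashgor is earned (Rule 5).
With Ashgor and Mirren, Xeldal is earned (Rule 6).
With Mirren and Xeldal, Yorwyn is earned (Rule 1).
With Yorwyn, Orbfal, and Ashgor, Zinvor is earned (Rule 3).
Zinvor: reached.
Orbfal: reached.
Yorwyn: reached.
Ashgor: reached.
All 4 are reached.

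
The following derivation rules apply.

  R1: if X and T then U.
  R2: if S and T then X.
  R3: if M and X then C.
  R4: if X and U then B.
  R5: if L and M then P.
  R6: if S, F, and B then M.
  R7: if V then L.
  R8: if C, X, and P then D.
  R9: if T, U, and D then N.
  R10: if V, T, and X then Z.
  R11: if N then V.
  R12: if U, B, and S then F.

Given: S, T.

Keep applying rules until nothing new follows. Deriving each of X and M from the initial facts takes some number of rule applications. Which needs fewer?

X: S and T hold, so X follows (R2). [1 rule application]
M: From S and T, R2 gives X. X and T hold, so U follows (R1). From X and U, R4 gives B. U, B, and S hold, so F follows (R12). From S, F, and B, R6 gives M. [5 rule applications]
X needs fewer.

X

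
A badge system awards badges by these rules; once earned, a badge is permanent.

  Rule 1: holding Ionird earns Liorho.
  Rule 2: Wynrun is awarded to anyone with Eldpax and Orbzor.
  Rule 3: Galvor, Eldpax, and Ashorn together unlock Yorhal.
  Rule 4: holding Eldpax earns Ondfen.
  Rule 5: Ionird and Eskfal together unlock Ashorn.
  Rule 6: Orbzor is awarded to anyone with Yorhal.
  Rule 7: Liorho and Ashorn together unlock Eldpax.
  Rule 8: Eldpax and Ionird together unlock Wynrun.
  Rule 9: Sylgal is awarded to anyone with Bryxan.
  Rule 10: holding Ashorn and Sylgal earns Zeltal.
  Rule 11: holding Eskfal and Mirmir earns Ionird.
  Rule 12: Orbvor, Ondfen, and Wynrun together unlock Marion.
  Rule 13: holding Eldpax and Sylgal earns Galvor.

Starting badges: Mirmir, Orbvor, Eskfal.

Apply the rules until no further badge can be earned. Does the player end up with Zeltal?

No

Zeltal would need Ashorn and Sylgal (Rule 10), but Sylgal is never earned.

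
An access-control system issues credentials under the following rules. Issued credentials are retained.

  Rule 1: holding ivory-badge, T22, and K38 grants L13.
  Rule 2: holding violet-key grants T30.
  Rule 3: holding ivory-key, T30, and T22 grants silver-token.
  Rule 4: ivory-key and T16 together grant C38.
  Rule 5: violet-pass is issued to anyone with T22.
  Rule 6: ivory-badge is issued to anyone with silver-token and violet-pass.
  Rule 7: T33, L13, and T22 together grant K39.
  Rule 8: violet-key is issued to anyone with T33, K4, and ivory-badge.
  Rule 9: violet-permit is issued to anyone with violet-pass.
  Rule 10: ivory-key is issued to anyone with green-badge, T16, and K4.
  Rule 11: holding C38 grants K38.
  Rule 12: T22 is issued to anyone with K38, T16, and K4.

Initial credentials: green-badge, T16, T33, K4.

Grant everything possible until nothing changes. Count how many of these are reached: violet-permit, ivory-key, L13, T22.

3

Holding green-badge, T16, and K4 grants ivory-key (Rule 10).
Holding ivory-key and T16 grants C38 (Rule 4).
Holding C38 grants K38 (Rule 11).
Holding K38, T16, and K4 grants T22 (Rule 12).
Holding T22 grants violet-pass (Rule 5).
Holding violet-pass grants violet-permit (Rule 9).
violet-permit: reached.
ivory-key: reached.
L13 would need ivory-badge, T22, and K38 (Rule 1), but ivory-badge is never granted.
T22: reached.
Reached: violet-permit, ivory-key, and T22 — 3 of the 4.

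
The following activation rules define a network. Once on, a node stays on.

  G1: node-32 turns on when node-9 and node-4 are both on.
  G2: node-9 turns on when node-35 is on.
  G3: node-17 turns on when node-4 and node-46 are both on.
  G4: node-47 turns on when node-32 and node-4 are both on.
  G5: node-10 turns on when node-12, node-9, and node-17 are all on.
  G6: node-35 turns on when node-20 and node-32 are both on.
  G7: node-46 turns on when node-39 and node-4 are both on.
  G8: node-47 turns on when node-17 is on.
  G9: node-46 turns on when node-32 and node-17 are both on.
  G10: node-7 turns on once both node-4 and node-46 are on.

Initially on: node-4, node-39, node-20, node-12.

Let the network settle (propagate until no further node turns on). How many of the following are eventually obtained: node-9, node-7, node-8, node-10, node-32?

node-39 and node-4 are on, so node-46 turns on (G7).
node-4 and node-46 are on, so node-7 turns on (G10).
node-9 would need node-35 (G2), but node-35 never turns on.
node-7: reached.
No rule produces node-8, and it is not given.
node-10 would need node-12, node-9, and node-17 (G5), but node-9 never turns on.
node-32 would need node-9 and node-4 (G1), but node-9 never turns on.
Reached: node-7 — 1 of the 5.

1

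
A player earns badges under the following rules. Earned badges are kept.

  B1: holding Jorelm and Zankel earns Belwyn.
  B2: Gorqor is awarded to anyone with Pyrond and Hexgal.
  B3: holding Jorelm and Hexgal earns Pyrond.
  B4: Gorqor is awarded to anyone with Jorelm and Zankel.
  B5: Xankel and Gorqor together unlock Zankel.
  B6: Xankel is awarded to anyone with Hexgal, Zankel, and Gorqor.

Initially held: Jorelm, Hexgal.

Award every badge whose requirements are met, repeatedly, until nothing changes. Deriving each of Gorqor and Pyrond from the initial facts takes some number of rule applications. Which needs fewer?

Pyrond: With Jorelm and Hexgal, Pyrond is earned (B3). [1 rule application]
Gorqor: With Jorelm and Hexgal, Pyrond is earned (B3). With Pyrond and Hexgal, Gorqor is earned (B2). [2 rule applications]
Pyrond needs fewer.

Pyrond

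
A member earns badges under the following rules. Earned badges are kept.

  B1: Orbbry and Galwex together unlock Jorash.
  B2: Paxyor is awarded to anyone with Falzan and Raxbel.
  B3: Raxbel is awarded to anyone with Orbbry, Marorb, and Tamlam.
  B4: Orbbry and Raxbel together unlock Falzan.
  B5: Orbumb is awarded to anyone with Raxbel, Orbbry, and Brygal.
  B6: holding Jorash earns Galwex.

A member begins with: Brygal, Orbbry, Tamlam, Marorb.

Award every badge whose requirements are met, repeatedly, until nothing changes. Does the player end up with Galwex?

No

Galwex would need Jorash (B6), but Jorash is never earned.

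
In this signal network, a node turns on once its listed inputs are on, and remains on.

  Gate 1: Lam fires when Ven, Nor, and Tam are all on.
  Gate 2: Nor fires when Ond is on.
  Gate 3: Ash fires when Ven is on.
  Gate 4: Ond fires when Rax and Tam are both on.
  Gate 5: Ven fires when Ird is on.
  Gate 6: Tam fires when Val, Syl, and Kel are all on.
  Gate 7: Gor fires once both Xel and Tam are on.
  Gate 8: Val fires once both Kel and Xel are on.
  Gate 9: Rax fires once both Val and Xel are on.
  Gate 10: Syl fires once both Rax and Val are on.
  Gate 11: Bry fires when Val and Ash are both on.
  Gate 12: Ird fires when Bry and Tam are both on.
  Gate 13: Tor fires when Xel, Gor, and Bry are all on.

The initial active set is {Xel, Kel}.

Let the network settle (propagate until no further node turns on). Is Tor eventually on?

Tor would need Xel, Gor, and Bry (Gate 13), but Bry never turns on.

No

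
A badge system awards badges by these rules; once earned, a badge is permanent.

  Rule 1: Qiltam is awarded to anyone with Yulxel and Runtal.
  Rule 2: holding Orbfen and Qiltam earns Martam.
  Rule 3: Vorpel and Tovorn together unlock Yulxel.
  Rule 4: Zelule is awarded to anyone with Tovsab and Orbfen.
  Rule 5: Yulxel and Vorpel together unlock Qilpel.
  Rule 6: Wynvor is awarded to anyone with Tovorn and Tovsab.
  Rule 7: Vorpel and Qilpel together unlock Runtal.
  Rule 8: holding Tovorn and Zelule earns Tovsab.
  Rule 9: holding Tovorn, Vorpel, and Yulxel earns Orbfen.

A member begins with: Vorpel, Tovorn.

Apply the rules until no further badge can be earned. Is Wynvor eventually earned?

No

Wynvor would need Tovorn and Tovsab (Rule 6), but Tovsab is never earned.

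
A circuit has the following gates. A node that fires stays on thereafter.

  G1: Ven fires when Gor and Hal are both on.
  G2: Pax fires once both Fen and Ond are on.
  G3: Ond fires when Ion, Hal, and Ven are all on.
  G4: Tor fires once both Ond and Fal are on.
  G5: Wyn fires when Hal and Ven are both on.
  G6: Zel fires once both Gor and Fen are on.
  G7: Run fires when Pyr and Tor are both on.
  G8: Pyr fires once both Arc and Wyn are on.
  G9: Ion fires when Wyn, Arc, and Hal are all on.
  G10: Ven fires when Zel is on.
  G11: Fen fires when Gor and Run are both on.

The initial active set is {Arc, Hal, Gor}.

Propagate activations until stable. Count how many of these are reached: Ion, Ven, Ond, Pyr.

4

G1: Gor and Hal on → Ven on.
Hal and Ven are on, so Wyn fires (G5).
Arc and Wyn are on, so Pyr fires (G8).
Wyn, Arc, and Hal are on, so Ion fires (G9).
G3: Ion, Hal, and Ven on → Ond on.
Ion: reached.
Ven: reached.
Ond: reached.
Pyr: reached.
All 4 are reached.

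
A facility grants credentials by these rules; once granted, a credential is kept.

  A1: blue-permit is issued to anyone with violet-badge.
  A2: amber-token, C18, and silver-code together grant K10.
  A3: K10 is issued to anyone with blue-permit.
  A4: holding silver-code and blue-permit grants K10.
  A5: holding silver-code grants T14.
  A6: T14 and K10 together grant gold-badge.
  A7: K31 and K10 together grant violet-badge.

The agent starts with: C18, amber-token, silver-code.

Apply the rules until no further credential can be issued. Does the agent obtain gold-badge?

Yes

Holding amber-token, C18, and silver-code grants K10 (A2).
Holding silver-code grants T14 (A5).
Holding T14 and K10 grants gold-badge (A6).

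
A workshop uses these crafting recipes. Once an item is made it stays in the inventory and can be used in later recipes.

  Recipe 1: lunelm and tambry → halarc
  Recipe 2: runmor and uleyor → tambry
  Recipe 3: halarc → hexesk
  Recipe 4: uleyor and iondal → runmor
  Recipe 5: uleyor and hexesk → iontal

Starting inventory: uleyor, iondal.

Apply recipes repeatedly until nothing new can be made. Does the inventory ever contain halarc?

halarc would need lunelm and tambry (Recipe 1), but lunelm is never obtained.

No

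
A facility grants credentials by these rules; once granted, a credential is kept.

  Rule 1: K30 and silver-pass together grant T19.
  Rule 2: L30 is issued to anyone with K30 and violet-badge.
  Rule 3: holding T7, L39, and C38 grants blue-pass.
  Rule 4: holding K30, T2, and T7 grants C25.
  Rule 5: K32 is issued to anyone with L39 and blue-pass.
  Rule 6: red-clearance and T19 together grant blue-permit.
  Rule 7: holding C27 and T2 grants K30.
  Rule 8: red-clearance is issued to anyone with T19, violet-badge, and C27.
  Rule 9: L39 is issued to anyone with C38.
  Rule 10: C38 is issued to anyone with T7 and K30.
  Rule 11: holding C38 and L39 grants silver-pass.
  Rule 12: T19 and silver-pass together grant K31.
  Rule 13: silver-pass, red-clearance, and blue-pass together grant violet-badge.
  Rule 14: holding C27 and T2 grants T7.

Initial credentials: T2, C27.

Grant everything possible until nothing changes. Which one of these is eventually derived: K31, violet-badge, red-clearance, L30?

K31

Holding C27 and T2 grants T7 (Rule 14).
Holding C27 and T2 grants K30 (Rule 7).
Holding T7 and K30 grants C38 (Rule 10).
Holding C38 grants L39 (Rule 9).
Holding C38 and L39 grants silver-pass (Rule 11).
Holding K30 and silver-pass grants T19 (Rule 1).
Holding T19 and silver-pass grants K31 (Rule 12).
L30 would need K30 and violet-badge (Rule 2), but violet-badge is never granted. violet-badge would need silver-pass, red-clearance, and blue-pass (Rule 13), but red-clearance is never granted. red-clearance would need T19, violet-badge, and C27 (Rule 8), but violet-badge is never granted.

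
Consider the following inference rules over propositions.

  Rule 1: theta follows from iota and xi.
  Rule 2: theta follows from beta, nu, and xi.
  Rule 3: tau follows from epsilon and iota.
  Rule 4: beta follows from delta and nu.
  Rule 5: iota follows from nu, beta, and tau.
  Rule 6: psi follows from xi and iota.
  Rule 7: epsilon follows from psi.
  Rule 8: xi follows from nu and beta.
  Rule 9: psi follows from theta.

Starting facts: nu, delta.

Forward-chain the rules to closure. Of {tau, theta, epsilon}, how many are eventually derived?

delta and nu hold, so beta follows (Rule 4).
nu and beta hold, so xi follows (Rule 8).
From beta, nu, and xi, Rule 2 gives theta.
From theta, Rule 9 gives psi.
From psi, Rule 7 gives epsilon.
tau would need epsilon and iota (Rule 3), but iota is never established.
theta: reached.
epsilon: reached.
Reached: theta and epsilon — 2 of the 3.

2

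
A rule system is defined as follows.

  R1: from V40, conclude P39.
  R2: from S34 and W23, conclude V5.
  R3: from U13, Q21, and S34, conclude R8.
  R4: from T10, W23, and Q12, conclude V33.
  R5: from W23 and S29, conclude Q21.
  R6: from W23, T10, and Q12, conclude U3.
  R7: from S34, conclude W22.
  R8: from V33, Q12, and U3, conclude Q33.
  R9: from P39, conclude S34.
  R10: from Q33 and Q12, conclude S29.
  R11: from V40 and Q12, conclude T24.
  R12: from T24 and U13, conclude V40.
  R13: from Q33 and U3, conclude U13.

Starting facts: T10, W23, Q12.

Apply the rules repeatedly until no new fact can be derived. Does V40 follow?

V40 would need T24 and U13 (R12), but T24 is never established.

No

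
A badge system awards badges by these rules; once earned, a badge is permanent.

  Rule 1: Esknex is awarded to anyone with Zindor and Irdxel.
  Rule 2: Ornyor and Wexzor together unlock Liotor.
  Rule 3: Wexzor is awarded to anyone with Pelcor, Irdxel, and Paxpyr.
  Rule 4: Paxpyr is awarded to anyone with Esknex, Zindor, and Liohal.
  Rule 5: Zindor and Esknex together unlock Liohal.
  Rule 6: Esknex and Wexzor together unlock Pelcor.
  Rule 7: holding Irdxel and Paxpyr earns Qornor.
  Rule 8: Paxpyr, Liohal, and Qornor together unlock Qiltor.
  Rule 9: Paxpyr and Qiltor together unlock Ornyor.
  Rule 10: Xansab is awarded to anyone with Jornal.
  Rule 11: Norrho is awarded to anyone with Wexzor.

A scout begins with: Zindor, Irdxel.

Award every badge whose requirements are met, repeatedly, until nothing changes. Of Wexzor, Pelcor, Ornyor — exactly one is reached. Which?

With Zindor and Irdxel, Esknex is earned (Rule 1).
With Zindor and Esknex, Liohal is earned (Rule 5).
With Esknex, Zindor, and Liohal, Paxpyr is earned (Rule 4).
With Irdxel and Paxpyr, Qornor is earned (Rule 7).
With Paxpyr, Liohal, and Qornor, Qiltor is earned (Rule 8).
With Paxpyr and Qiltor, Ornyor is earned (Rule 9).
Pelcor would need Esknex and Wexzor (Rule 6), but Wexzor is never earned. Wexzor would need Pelcor, Irdxel, and Paxpyr (Rule 3), but Pelcor is never earned.

Ornyor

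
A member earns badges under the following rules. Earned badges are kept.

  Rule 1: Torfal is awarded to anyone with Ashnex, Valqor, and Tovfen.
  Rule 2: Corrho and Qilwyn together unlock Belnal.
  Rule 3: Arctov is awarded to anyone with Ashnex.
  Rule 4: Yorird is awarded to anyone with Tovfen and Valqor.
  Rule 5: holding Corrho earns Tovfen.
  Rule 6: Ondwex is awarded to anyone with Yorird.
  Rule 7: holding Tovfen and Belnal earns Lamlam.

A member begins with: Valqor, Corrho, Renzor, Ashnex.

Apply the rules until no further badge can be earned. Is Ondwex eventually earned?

With Corrho, Tovfen is earned (Rule 5).
With Tovfen and Valqor, Yorird is earned (Rule 4).
With Yorird, Ondwex is earned (Rule 6).

Yes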